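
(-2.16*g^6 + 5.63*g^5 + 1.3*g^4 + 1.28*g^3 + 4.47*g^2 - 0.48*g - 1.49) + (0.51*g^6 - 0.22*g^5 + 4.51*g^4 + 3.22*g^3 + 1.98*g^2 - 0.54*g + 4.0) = -1.65*g^6 + 5.41*g^5 + 5.81*g^4 + 4.5*g^3 + 6.45*g^2 - 1.02*g + 2.51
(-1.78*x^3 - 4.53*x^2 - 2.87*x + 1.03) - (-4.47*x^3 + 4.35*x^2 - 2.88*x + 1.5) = 2.69*x^3 - 8.88*x^2 + 0.00999999999999979*x - 0.47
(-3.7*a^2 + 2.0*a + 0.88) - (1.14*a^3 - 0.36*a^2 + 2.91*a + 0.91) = -1.14*a^3 - 3.34*a^2 - 0.91*a - 0.03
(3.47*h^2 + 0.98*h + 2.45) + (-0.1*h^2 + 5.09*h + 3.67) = 3.37*h^2 + 6.07*h + 6.12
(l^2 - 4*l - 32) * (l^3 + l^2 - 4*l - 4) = l^5 - 3*l^4 - 40*l^3 - 20*l^2 + 144*l + 128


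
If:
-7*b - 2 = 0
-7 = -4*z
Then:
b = -2/7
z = 7/4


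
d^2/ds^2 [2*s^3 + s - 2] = 12*s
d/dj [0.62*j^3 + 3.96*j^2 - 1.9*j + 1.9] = 1.86*j^2 + 7.92*j - 1.9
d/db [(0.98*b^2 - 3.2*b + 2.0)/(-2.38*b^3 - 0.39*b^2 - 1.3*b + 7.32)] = (2.3324*b^4 - 15.232*b^3 + 11.758*b^2 + 15.9072*b - 20.824)/(5.6644*b^6 + 1.8564*b^5 + 6.3401*b^4 - 33.8292*b^3 - 4.0196*b^2 - 19.032*b + 53.5824)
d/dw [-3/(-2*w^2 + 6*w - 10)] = 3*(3 - 2*w)/(2*(w^2 - 3*w + 5)^2)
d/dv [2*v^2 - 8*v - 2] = 4*v - 8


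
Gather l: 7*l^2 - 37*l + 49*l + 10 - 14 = 7*l^2 + 12*l - 4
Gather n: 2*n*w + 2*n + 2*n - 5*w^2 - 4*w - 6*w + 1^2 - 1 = n*(2*w + 4) - 5*w^2 - 10*w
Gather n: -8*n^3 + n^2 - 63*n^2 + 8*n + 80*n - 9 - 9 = -8*n^3 - 62*n^2 + 88*n - 18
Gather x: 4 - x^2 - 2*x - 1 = -x^2 - 2*x + 3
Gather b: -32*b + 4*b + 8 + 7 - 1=14 - 28*b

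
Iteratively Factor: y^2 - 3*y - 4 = (y + 1)*(y - 4)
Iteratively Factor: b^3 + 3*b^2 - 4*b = (b)*(b^2 + 3*b - 4) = b*(b + 4)*(b - 1)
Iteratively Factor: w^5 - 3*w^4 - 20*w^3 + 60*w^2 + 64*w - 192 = (w + 2)*(w^4 - 5*w^3 - 10*w^2 + 80*w - 96) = (w - 4)*(w + 2)*(w^3 - w^2 - 14*w + 24) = (w - 4)*(w - 3)*(w + 2)*(w^2 + 2*w - 8) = (w - 4)*(w - 3)*(w - 2)*(w + 2)*(w + 4)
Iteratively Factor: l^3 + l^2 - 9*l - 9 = (l + 3)*(l^2 - 2*l - 3) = (l - 3)*(l + 3)*(l + 1)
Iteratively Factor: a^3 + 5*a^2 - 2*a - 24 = (a + 4)*(a^2 + a - 6) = (a - 2)*(a + 4)*(a + 3)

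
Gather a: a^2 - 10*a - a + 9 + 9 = a^2 - 11*a + 18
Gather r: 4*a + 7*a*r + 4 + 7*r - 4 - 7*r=7*a*r + 4*a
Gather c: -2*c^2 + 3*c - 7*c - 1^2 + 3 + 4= -2*c^2 - 4*c + 6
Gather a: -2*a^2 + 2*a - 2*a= -2*a^2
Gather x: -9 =-9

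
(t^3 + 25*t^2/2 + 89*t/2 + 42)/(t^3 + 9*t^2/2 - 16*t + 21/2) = (2*t^2 + 11*t + 12)/(2*t^2 - 5*t + 3)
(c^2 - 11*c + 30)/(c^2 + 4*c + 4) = (c^2 - 11*c + 30)/(c^2 + 4*c + 4)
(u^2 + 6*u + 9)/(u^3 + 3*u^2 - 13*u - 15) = (u^2 + 6*u + 9)/(u^3 + 3*u^2 - 13*u - 15)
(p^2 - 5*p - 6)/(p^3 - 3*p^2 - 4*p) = (p - 6)/(p*(p - 4))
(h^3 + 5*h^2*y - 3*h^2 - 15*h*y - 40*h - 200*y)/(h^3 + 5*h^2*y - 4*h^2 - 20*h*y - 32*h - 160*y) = (h + 5)/(h + 4)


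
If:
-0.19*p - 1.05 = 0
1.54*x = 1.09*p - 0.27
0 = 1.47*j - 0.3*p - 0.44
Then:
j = -0.83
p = -5.53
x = -4.09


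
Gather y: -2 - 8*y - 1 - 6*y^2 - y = -6*y^2 - 9*y - 3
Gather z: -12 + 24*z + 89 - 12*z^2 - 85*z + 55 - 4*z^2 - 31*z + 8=-16*z^2 - 92*z + 140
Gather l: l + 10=l + 10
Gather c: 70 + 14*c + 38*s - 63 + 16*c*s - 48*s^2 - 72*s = c*(16*s + 14) - 48*s^2 - 34*s + 7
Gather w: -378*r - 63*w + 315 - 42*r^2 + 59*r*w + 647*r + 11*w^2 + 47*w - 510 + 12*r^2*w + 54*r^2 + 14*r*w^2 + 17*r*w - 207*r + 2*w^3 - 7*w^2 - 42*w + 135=12*r^2 + 62*r + 2*w^3 + w^2*(14*r + 4) + w*(12*r^2 + 76*r - 58) - 60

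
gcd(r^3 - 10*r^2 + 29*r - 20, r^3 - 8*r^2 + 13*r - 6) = r - 1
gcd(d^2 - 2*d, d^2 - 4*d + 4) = d - 2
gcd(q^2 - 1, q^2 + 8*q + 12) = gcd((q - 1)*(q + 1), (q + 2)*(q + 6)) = 1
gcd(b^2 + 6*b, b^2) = b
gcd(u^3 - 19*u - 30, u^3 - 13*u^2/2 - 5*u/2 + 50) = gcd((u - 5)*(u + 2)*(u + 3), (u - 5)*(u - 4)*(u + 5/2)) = u - 5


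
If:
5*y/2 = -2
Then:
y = -4/5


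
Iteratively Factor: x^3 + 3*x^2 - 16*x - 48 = (x + 3)*(x^2 - 16) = (x + 3)*(x + 4)*(x - 4)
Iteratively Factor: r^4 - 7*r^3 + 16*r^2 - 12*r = (r)*(r^3 - 7*r^2 + 16*r - 12) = r*(r - 2)*(r^2 - 5*r + 6) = r*(r - 3)*(r - 2)*(r - 2)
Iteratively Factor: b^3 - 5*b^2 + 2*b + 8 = (b + 1)*(b^2 - 6*b + 8) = (b - 4)*(b + 1)*(b - 2)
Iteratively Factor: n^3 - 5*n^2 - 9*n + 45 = (n + 3)*(n^2 - 8*n + 15) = (n - 5)*(n + 3)*(n - 3)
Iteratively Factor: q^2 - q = (q)*(q - 1)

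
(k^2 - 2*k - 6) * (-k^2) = -k^4 + 2*k^3 + 6*k^2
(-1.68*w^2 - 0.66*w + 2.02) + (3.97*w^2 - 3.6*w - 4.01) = 2.29*w^2 - 4.26*w - 1.99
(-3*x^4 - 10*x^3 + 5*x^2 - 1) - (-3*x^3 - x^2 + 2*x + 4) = -3*x^4 - 7*x^3 + 6*x^2 - 2*x - 5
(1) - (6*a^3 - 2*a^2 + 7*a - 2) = -6*a^3 + 2*a^2 - 7*a + 3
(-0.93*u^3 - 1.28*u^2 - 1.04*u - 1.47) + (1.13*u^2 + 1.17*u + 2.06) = -0.93*u^3 - 0.15*u^2 + 0.13*u + 0.59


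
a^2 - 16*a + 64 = (a - 8)^2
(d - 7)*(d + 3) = d^2 - 4*d - 21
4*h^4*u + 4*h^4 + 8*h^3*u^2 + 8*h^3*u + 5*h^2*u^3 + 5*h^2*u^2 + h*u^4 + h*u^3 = (h + u)*(2*h + u)^2*(h*u + h)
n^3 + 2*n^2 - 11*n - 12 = (n - 3)*(n + 1)*(n + 4)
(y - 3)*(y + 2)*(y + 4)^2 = y^4 + 7*y^3 + 2*y^2 - 64*y - 96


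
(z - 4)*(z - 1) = z^2 - 5*z + 4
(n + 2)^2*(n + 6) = n^3 + 10*n^2 + 28*n + 24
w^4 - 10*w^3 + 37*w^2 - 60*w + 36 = (w - 3)^2*(w - 2)^2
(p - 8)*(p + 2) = p^2 - 6*p - 16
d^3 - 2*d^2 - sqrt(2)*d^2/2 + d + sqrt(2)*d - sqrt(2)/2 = (d - 1)^2*(d - sqrt(2)/2)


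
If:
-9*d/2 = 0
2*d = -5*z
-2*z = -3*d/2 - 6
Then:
No Solution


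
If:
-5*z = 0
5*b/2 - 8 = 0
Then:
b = 16/5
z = 0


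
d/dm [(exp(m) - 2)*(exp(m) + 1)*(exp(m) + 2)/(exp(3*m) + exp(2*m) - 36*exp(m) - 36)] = -64*exp(2*m)/(exp(4*m) - 72*exp(2*m) + 1296)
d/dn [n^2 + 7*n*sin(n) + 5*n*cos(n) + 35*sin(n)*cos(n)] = -5*n*sin(n) + 7*n*cos(n) + 2*n + 7*sin(n) + 5*cos(n) + 35*cos(2*n)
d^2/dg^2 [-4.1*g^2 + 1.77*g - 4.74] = -8.20000000000000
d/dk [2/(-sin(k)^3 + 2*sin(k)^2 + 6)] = 2*(3*sin(k) - 4)*sin(k)*cos(k)/(sin(k)^3 - 2*sin(k)^2 - 6)^2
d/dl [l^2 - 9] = 2*l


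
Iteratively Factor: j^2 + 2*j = (j + 2)*(j)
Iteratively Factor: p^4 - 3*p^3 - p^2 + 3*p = (p + 1)*(p^3 - 4*p^2 + 3*p) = (p - 3)*(p + 1)*(p^2 - p) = p*(p - 3)*(p + 1)*(p - 1)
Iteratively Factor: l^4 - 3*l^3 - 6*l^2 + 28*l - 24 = (l - 2)*(l^3 - l^2 - 8*l + 12) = (l - 2)^2*(l^2 + l - 6) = (l - 2)^3*(l + 3)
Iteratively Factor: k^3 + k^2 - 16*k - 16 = (k - 4)*(k^2 + 5*k + 4) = (k - 4)*(k + 1)*(k + 4)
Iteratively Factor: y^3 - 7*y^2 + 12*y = (y - 3)*(y^2 - 4*y) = (y - 4)*(y - 3)*(y)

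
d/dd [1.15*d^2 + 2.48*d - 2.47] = 2.3*d + 2.48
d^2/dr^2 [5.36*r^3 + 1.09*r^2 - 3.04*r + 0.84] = 32.16*r + 2.18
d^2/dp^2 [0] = 0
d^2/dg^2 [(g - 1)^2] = 2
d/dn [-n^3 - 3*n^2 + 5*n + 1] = -3*n^2 - 6*n + 5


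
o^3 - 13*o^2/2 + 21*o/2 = o*(o - 7/2)*(o - 3)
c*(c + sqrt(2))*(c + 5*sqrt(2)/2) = c^3 + 7*sqrt(2)*c^2/2 + 5*c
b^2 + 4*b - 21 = (b - 3)*(b + 7)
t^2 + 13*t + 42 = (t + 6)*(t + 7)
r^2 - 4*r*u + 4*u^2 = (r - 2*u)^2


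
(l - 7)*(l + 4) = l^2 - 3*l - 28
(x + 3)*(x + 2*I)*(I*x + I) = I*x^3 - 2*x^2 + 4*I*x^2 - 8*x + 3*I*x - 6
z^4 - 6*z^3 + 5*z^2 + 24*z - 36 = (z - 3)^2*(z - 2)*(z + 2)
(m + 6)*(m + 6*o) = m^2 + 6*m*o + 6*m + 36*o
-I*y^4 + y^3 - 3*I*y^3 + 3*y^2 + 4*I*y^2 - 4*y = y*(y - 1)*(y + 4)*(-I*y + 1)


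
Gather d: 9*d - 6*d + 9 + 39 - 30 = 3*d + 18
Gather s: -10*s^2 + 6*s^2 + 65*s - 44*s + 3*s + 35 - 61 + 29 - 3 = -4*s^2 + 24*s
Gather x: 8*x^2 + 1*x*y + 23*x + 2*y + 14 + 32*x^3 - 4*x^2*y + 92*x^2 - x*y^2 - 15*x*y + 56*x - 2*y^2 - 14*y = 32*x^3 + x^2*(100 - 4*y) + x*(-y^2 - 14*y + 79) - 2*y^2 - 12*y + 14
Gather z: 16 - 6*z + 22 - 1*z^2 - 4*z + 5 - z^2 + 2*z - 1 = -2*z^2 - 8*z + 42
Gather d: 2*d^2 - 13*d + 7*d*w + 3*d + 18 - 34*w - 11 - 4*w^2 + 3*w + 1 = 2*d^2 + d*(7*w - 10) - 4*w^2 - 31*w + 8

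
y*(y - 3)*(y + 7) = y^3 + 4*y^2 - 21*y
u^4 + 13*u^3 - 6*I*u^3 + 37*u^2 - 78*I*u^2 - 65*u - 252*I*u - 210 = (u + 6)*(u + 7)*(u - 5*I)*(u - I)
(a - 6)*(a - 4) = a^2 - 10*a + 24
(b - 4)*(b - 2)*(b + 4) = b^3 - 2*b^2 - 16*b + 32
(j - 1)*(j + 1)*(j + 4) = j^3 + 4*j^2 - j - 4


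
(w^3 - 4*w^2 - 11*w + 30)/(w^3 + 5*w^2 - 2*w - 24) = (w - 5)/(w + 4)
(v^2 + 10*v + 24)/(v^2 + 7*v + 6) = (v + 4)/(v + 1)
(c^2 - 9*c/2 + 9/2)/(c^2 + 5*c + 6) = (2*c^2 - 9*c + 9)/(2*(c^2 + 5*c + 6))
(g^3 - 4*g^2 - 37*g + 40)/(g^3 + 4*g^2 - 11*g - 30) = (g^2 - 9*g + 8)/(g^2 - g - 6)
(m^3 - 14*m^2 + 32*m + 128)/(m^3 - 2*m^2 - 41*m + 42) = (m^3 - 14*m^2 + 32*m + 128)/(m^3 - 2*m^2 - 41*m + 42)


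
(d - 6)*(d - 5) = d^2 - 11*d + 30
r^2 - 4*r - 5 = (r - 5)*(r + 1)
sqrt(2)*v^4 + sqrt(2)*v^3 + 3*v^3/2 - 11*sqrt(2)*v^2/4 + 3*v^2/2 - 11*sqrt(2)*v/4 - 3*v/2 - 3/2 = (v + 1)*(v - sqrt(2))*(v + 3*sqrt(2)/2)*(sqrt(2)*v + 1/2)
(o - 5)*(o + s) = o^2 + o*s - 5*o - 5*s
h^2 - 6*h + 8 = (h - 4)*(h - 2)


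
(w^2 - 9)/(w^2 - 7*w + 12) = (w + 3)/(w - 4)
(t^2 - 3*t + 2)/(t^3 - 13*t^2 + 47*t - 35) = (t - 2)/(t^2 - 12*t + 35)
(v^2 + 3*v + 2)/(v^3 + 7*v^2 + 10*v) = (v + 1)/(v*(v + 5))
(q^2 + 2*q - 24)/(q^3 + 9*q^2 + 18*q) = (q - 4)/(q*(q + 3))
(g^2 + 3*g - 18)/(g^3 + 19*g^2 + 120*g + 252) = (g - 3)/(g^2 + 13*g + 42)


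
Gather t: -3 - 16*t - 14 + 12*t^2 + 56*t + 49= 12*t^2 + 40*t + 32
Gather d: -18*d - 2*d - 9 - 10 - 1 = -20*d - 20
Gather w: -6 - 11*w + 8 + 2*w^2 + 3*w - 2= 2*w^2 - 8*w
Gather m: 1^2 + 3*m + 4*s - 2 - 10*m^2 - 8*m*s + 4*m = -10*m^2 + m*(7 - 8*s) + 4*s - 1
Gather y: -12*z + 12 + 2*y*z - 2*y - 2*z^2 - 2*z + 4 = y*(2*z - 2) - 2*z^2 - 14*z + 16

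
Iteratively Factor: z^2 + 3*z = (z + 3)*(z)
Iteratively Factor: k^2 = (k)*(k)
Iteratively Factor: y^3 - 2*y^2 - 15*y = (y + 3)*(y^2 - 5*y) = y*(y + 3)*(y - 5)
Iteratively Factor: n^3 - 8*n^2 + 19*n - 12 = (n - 3)*(n^2 - 5*n + 4) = (n - 4)*(n - 3)*(n - 1)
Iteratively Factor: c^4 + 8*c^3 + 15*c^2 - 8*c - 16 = (c + 4)*(c^3 + 4*c^2 - c - 4) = (c - 1)*(c + 4)*(c^2 + 5*c + 4) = (c - 1)*(c + 1)*(c + 4)*(c + 4)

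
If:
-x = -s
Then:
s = x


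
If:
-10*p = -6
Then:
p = 3/5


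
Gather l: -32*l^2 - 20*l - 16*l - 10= -32*l^2 - 36*l - 10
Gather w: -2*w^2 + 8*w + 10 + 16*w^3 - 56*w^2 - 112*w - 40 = 16*w^3 - 58*w^2 - 104*w - 30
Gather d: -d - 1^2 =-d - 1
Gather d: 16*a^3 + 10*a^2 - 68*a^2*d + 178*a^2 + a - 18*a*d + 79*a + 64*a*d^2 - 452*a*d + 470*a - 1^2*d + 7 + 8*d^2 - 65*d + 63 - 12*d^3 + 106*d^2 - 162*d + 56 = 16*a^3 + 188*a^2 + 550*a - 12*d^3 + d^2*(64*a + 114) + d*(-68*a^2 - 470*a - 228) + 126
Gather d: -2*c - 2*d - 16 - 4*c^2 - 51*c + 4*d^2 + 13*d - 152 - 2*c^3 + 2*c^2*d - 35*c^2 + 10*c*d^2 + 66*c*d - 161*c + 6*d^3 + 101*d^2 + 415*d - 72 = -2*c^3 - 39*c^2 - 214*c + 6*d^3 + d^2*(10*c + 105) + d*(2*c^2 + 66*c + 426) - 240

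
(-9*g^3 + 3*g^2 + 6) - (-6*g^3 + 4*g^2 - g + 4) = -3*g^3 - g^2 + g + 2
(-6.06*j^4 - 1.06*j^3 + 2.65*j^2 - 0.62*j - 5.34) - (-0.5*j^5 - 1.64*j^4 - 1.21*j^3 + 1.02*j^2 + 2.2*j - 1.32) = 0.5*j^5 - 4.42*j^4 + 0.15*j^3 + 1.63*j^2 - 2.82*j - 4.02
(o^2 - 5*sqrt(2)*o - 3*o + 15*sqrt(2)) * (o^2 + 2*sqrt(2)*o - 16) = o^4 - 3*sqrt(2)*o^3 - 3*o^3 - 36*o^2 + 9*sqrt(2)*o^2 + 108*o + 80*sqrt(2)*o - 240*sqrt(2)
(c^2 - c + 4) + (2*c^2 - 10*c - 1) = 3*c^2 - 11*c + 3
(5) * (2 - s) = 10 - 5*s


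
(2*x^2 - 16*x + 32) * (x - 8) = 2*x^3 - 32*x^2 + 160*x - 256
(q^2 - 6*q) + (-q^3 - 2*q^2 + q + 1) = -q^3 - q^2 - 5*q + 1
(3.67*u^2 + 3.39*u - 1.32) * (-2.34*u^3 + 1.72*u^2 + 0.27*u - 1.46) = -8.5878*u^5 - 1.6202*u^4 + 9.9105*u^3 - 6.7133*u^2 - 5.3058*u + 1.9272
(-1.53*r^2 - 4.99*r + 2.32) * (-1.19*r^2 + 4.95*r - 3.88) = 1.8207*r^4 - 1.6354*r^3 - 21.5249*r^2 + 30.8452*r - 9.0016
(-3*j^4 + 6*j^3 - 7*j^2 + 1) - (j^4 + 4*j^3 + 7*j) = -4*j^4 + 2*j^3 - 7*j^2 - 7*j + 1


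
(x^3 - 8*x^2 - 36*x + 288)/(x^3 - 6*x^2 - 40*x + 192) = (x - 6)/(x - 4)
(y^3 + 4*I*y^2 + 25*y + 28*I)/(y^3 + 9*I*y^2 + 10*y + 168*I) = (y + I)/(y + 6*I)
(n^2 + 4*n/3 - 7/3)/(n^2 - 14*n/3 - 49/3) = (n - 1)/(n - 7)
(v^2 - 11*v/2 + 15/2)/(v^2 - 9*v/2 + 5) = (v - 3)/(v - 2)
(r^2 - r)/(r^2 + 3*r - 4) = r/(r + 4)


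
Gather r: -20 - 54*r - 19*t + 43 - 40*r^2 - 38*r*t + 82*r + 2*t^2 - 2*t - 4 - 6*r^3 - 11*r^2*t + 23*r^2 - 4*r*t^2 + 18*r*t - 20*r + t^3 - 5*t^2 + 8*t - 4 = -6*r^3 + r^2*(-11*t - 17) + r*(-4*t^2 - 20*t + 8) + t^3 - 3*t^2 - 13*t + 15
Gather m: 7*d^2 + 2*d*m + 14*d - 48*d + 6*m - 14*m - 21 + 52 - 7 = 7*d^2 - 34*d + m*(2*d - 8) + 24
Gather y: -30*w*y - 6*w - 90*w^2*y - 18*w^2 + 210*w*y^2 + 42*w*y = -18*w^2 + 210*w*y^2 - 6*w + y*(-90*w^2 + 12*w)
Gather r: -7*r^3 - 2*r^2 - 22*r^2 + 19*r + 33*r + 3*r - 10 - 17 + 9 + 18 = -7*r^3 - 24*r^2 + 55*r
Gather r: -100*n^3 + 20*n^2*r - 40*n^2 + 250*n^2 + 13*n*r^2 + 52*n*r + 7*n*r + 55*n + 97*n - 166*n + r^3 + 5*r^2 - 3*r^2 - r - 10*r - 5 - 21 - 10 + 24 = -100*n^3 + 210*n^2 - 14*n + r^3 + r^2*(13*n + 2) + r*(20*n^2 + 59*n - 11) - 12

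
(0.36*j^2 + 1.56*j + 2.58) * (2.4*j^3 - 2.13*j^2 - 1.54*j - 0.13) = 0.864*j^5 + 2.9772*j^4 + 2.3148*j^3 - 7.9446*j^2 - 4.176*j - 0.3354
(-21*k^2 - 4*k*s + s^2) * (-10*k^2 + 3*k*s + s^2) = 210*k^4 - 23*k^3*s - 43*k^2*s^2 - k*s^3 + s^4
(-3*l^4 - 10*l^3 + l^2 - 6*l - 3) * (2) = -6*l^4 - 20*l^3 + 2*l^2 - 12*l - 6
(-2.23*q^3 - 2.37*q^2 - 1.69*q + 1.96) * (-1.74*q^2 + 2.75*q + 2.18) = 3.8802*q^5 - 2.0087*q^4 - 8.4383*q^3 - 13.2245*q^2 + 1.7058*q + 4.2728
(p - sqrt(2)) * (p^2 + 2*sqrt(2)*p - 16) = p^3 + sqrt(2)*p^2 - 20*p + 16*sqrt(2)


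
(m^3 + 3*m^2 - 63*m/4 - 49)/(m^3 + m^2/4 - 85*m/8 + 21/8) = 2*(2*m^2 - m - 28)/(4*m^2 - 13*m + 3)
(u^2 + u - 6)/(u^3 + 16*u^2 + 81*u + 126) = (u - 2)/(u^2 + 13*u + 42)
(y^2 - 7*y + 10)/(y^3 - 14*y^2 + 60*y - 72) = (y - 5)/(y^2 - 12*y + 36)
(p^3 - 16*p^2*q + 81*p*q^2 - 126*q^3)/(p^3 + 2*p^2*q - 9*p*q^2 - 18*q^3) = (p^2 - 13*p*q + 42*q^2)/(p^2 + 5*p*q + 6*q^2)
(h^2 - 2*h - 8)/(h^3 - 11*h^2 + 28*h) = (h + 2)/(h*(h - 7))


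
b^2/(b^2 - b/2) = 2*b/(2*b - 1)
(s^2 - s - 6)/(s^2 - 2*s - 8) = (s - 3)/(s - 4)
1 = 1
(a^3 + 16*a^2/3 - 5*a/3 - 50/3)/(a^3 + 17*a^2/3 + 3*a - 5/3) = (3*a^2 + a - 10)/(3*a^2 + 2*a - 1)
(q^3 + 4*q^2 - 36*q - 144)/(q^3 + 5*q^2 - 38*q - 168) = (q + 6)/(q + 7)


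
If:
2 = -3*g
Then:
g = -2/3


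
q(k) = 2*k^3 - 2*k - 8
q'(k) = 6*k^2 - 2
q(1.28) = -6.37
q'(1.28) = 7.83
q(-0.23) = -7.56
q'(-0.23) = -1.68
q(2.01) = 4.22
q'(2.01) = 22.24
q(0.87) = -8.42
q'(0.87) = 2.54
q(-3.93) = -121.54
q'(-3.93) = 90.67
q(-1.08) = -8.36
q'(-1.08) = 5.00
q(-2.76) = -44.53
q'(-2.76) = 43.71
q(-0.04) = -7.92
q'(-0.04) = -1.99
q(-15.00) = -6728.00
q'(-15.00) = 1348.00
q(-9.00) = -1448.00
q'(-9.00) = 484.00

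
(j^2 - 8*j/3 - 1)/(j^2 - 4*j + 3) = (j + 1/3)/(j - 1)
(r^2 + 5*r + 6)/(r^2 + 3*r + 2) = (r + 3)/(r + 1)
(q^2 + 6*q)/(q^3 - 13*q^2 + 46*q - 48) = q*(q + 6)/(q^3 - 13*q^2 + 46*q - 48)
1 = 1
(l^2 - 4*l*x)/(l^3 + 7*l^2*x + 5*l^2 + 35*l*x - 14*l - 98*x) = l*(l - 4*x)/(l^3 + 7*l^2*x + 5*l^2 + 35*l*x - 14*l - 98*x)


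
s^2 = s^2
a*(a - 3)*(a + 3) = a^3 - 9*a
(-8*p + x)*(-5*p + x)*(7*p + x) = 280*p^3 - 51*p^2*x - 6*p*x^2 + x^3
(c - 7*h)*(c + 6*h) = c^2 - c*h - 42*h^2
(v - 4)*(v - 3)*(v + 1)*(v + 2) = v^4 - 4*v^3 - 7*v^2 + 22*v + 24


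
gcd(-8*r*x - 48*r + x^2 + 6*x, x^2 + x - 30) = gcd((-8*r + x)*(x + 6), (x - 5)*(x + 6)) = x + 6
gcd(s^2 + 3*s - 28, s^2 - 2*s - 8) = s - 4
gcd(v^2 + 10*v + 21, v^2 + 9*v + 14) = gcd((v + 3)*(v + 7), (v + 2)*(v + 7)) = v + 7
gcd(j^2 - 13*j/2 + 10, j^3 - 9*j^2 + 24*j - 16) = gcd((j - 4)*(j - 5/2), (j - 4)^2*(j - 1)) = j - 4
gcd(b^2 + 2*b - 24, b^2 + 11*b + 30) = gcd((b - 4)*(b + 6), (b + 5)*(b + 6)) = b + 6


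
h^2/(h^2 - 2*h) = h/(h - 2)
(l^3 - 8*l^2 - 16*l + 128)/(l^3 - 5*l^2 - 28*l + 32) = (l - 4)/(l - 1)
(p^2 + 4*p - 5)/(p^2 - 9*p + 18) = (p^2 + 4*p - 5)/(p^2 - 9*p + 18)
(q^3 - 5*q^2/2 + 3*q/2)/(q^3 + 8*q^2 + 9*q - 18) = q*(2*q - 3)/(2*(q^2 + 9*q + 18))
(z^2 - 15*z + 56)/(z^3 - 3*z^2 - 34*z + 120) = (z^2 - 15*z + 56)/(z^3 - 3*z^2 - 34*z + 120)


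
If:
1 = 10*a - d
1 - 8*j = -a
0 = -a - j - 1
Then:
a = -1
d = -11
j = 0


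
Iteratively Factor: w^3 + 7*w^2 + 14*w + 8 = (w + 1)*(w^2 + 6*w + 8) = (w + 1)*(w + 2)*(w + 4)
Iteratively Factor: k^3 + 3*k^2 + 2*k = (k)*(k^2 + 3*k + 2) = k*(k + 1)*(k + 2)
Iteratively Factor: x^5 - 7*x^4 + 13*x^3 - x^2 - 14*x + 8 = (x - 4)*(x^4 - 3*x^3 + x^2 + 3*x - 2) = (x - 4)*(x - 1)*(x^3 - 2*x^2 - x + 2) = (x - 4)*(x - 1)^2*(x^2 - x - 2) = (x - 4)*(x - 1)^2*(x + 1)*(x - 2)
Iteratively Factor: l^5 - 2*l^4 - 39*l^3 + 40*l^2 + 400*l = (l - 5)*(l^4 + 3*l^3 - 24*l^2 - 80*l) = (l - 5)*(l + 4)*(l^3 - l^2 - 20*l) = (l - 5)^2*(l + 4)*(l^2 + 4*l) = (l - 5)^2*(l + 4)^2*(l)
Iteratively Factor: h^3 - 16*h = (h)*(h^2 - 16) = h*(h + 4)*(h - 4)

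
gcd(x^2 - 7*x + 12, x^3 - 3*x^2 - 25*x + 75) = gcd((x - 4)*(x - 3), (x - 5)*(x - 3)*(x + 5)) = x - 3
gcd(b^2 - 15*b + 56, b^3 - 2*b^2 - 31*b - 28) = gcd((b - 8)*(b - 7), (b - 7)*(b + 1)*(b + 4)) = b - 7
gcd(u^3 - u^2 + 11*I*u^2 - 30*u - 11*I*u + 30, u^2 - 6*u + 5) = u - 1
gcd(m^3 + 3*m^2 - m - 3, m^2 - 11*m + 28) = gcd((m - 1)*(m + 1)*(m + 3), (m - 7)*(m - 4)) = 1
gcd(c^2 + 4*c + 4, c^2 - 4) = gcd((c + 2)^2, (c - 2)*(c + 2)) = c + 2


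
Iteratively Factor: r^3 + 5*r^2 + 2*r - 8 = (r - 1)*(r^2 + 6*r + 8) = (r - 1)*(r + 2)*(r + 4)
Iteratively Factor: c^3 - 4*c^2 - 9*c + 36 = (c - 3)*(c^2 - c - 12) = (c - 3)*(c + 3)*(c - 4)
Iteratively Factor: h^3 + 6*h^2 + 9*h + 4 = (h + 4)*(h^2 + 2*h + 1) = (h + 1)*(h + 4)*(h + 1)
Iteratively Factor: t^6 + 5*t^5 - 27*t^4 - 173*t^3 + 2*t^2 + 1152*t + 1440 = (t + 2)*(t^5 + 3*t^4 - 33*t^3 - 107*t^2 + 216*t + 720) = (t - 3)*(t + 2)*(t^4 + 6*t^3 - 15*t^2 - 152*t - 240) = (t - 5)*(t - 3)*(t + 2)*(t^3 + 11*t^2 + 40*t + 48) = (t - 5)*(t - 3)*(t + 2)*(t + 4)*(t^2 + 7*t + 12) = (t - 5)*(t - 3)*(t + 2)*(t + 4)^2*(t + 3)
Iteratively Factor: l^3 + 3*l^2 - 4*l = (l - 1)*(l^2 + 4*l) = (l - 1)*(l + 4)*(l)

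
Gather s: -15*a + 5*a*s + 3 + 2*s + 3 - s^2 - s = -15*a - s^2 + s*(5*a + 1) + 6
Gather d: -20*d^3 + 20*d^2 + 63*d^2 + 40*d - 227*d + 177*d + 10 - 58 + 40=-20*d^3 + 83*d^2 - 10*d - 8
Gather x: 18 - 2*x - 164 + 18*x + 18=16*x - 128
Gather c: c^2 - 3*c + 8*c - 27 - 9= c^2 + 5*c - 36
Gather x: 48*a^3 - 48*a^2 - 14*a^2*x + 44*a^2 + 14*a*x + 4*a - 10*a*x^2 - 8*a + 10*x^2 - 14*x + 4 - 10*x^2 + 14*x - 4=48*a^3 - 4*a^2 - 10*a*x^2 - 4*a + x*(-14*a^2 + 14*a)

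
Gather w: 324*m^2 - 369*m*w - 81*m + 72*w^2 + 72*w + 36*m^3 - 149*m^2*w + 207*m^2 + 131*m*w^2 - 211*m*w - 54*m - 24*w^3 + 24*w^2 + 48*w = 36*m^3 + 531*m^2 - 135*m - 24*w^3 + w^2*(131*m + 96) + w*(-149*m^2 - 580*m + 120)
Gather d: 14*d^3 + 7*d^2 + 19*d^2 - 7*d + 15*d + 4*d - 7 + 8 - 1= 14*d^3 + 26*d^2 + 12*d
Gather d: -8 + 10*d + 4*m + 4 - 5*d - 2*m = 5*d + 2*m - 4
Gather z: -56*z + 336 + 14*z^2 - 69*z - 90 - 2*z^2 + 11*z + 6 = 12*z^2 - 114*z + 252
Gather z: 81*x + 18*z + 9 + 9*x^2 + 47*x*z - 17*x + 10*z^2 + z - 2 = 9*x^2 + 64*x + 10*z^2 + z*(47*x + 19) + 7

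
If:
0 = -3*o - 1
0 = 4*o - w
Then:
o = -1/3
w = -4/3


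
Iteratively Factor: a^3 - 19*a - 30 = (a + 3)*(a^2 - 3*a - 10) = (a - 5)*(a + 3)*(a + 2)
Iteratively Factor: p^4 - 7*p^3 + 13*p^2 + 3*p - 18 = (p - 3)*(p^3 - 4*p^2 + p + 6) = (p - 3)*(p + 1)*(p^2 - 5*p + 6) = (p - 3)^2*(p + 1)*(p - 2)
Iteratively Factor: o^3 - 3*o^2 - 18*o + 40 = (o - 2)*(o^2 - o - 20) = (o - 2)*(o + 4)*(o - 5)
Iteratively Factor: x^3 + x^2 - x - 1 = (x - 1)*(x^2 + 2*x + 1) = (x - 1)*(x + 1)*(x + 1)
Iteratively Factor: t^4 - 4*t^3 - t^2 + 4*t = (t - 4)*(t^3 - t) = t*(t - 4)*(t^2 - 1) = t*(t - 4)*(t + 1)*(t - 1)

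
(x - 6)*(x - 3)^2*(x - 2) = x^4 - 14*x^3 + 69*x^2 - 144*x + 108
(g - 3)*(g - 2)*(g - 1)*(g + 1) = g^4 - 5*g^3 + 5*g^2 + 5*g - 6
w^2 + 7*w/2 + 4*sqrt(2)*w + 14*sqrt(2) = (w + 7/2)*(w + 4*sqrt(2))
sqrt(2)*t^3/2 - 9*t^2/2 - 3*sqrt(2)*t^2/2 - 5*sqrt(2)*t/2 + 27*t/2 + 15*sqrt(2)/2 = (t - 3)*(t - 5*sqrt(2))*(sqrt(2)*t/2 + 1/2)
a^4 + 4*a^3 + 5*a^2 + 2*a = a*(a + 1)^2*(a + 2)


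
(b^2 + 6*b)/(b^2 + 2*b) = (b + 6)/(b + 2)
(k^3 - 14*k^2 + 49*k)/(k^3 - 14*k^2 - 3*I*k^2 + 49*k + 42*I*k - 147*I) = k/(k - 3*I)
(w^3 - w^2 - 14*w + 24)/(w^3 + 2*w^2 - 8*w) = (w - 3)/w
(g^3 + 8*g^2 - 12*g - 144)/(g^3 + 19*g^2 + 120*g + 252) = (g - 4)/(g + 7)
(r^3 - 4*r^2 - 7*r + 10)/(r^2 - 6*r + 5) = r + 2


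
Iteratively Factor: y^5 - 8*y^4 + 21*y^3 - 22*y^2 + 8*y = (y)*(y^4 - 8*y^3 + 21*y^2 - 22*y + 8) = y*(y - 1)*(y^3 - 7*y^2 + 14*y - 8) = y*(y - 2)*(y - 1)*(y^2 - 5*y + 4) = y*(y - 4)*(y - 2)*(y - 1)*(y - 1)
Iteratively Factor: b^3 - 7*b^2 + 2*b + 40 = (b - 5)*(b^2 - 2*b - 8) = (b - 5)*(b - 4)*(b + 2)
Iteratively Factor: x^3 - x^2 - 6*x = (x + 2)*(x^2 - 3*x) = (x - 3)*(x + 2)*(x)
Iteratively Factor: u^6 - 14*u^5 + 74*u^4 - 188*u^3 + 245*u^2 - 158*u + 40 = (u - 5)*(u^5 - 9*u^4 + 29*u^3 - 43*u^2 + 30*u - 8) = (u - 5)*(u - 1)*(u^4 - 8*u^3 + 21*u^2 - 22*u + 8) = (u - 5)*(u - 4)*(u - 1)*(u^3 - 4*u^2 + 5*u - 2) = (u - 5)*(u - 4)*(u - 2)*(u - 1)*(u^2 - 2*u + 1) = (u - 5)*(u - 4)*(u - 2)*(u - 1)^2*(u - 1)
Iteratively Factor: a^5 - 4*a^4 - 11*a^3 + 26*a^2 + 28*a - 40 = (a - 5)*(a^4 + a^3 - 6*a^2 - 4*a + 8) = (a - 5)*(a - 1)*(a^3 + 2*a^2 - 4*a - 8) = (a - 5)*(a - 2)*(a - 1)*(a^2 + 4*a + 4) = (a - 5)*(a - 2)*(a - 1)*(a + 2)*(a + 2)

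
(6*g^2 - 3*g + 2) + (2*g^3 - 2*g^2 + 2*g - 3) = 2*g^3 + 4*g^2 - g - 1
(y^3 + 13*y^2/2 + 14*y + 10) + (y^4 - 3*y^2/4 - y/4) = y^4 + y^3 + 23*y^2/4 + 55*y/4 + 10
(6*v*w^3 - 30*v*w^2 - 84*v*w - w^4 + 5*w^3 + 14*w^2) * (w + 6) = 6*v*w^4 + 6*v*w^3 - 264*v*w^2 - 504*v*w - w^5 - w^4 + 44*w^3 + 84*w^2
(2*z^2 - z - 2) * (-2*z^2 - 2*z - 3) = -4*z^4 - 2*z^3 + 7*z + 6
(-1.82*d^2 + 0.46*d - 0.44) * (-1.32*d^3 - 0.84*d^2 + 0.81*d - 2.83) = 2.4024*d^5 + 0.9216*d^4 - 1.2798*d^3 + 5.8928*d^2 - 1.6582*d + 1.2452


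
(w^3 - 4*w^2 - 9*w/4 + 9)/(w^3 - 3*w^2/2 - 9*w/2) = (w^2 - 11*w/2 + 6)/(w*(w - 3))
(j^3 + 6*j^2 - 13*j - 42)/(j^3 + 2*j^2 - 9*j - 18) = (j + 7)/(j + 3)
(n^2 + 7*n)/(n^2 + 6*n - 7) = n/(n - 1)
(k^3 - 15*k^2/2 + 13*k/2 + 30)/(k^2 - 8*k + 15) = (k^2 - 5*k/2 - 6)/(k - 3)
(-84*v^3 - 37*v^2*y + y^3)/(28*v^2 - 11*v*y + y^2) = (12*v^2 + 7*v*y + y^2)/(-4*v + y)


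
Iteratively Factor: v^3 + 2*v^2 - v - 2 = (v - 1)*(v^2 + 3*v + 2) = (v - 1)*(v + 1)*(v + 2)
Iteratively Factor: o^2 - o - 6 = (o - 3)*(o + 2)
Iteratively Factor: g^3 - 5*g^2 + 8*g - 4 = (g - 2)*(g^2 - 3*g + 2) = (g - 2)*(g - 1)*(g - 2)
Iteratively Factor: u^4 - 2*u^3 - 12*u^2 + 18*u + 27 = (u + 3)*(u^3 - 5*u^2 + 3*u + 9) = (u - 3)*(u + 3)*(u^2 - 2*u - 3) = (u - 3)*(u + 1)*(u + 3)*(u - 3)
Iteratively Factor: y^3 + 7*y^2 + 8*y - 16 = (y + 4)*(y^2 + 3*y - 4) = (y + 4)^2*(y - 1)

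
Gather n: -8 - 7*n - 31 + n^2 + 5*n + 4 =n^2 - 2*n - 35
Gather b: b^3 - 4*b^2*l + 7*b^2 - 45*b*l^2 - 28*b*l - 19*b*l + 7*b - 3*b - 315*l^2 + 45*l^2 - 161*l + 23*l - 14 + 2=b^3 + b^2*(7 - 4*l) + b*(-45*l^2 - 47*l + 4) - 270*l^2 - 138*l - 12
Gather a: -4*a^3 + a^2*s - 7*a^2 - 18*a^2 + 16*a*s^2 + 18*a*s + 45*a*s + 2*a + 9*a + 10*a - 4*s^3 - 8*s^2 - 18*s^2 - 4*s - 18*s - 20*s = -4*a^3 + a^2*(s - 25) + a*(16*s^2 + 63*s + 21) - 4*s^3 - 26*s^2 - 42*s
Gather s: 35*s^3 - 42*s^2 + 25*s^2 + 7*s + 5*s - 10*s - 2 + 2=35*s^3 - 17*s^2 + 2*s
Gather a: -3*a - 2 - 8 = -3*a - 10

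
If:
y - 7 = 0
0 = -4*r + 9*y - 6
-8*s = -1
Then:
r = 57/4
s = 1/8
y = 7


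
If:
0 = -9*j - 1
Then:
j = -1/9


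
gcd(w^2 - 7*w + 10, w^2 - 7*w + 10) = w^2 - 7*w + 10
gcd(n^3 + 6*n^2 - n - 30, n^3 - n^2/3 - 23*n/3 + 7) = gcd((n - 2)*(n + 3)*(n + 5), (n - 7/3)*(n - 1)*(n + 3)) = n + 3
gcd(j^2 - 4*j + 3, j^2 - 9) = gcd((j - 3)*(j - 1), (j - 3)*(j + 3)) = j - 3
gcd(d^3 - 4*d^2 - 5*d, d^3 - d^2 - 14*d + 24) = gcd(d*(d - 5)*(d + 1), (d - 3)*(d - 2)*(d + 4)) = 1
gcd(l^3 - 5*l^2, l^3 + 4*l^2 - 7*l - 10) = 1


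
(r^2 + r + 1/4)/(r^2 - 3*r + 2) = (r^2 + r + 1/4)/(r^2 - 3*r + 2)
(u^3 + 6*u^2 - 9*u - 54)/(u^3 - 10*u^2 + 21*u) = (u^2 + 9*u + 18)/(u*(u - 7))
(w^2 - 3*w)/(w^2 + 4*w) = (w - 3)/(w + 4)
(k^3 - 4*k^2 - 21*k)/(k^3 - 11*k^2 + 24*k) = (k^2 - 4*k - 21)/(k^2 - 11*k + 24)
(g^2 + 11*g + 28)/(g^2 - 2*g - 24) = (g + 7)/(g - 6)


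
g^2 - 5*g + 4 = (g - 4)*(g - 1)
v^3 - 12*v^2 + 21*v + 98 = (v - 7)^2*(v + 2)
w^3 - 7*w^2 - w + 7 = (w - 7)*(w - 1)*(w + 1)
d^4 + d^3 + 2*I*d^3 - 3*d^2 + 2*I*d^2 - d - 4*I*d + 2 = (d - 1)*(d + 2)*(d + I)^2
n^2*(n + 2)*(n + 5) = n^4 + 7*n^3 + 10*n^2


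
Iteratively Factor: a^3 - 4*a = (a + 2)*(a^2 - 2*a) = (a - 2)*(a + 2)*(a)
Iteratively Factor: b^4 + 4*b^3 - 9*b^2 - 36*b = (b)*(b^3 + 4*b^2 - 9*b - 36) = b*(b - 3)*(b^2 + 7*b + 12) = b*(b - 3)*(b + 4)*(b + 3)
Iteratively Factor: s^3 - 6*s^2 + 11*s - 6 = (s - 2)*(s^2 - 4*s + 3) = (s - 2)*(s - 1)*(s - 3)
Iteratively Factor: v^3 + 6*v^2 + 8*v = (v)*(v^2 + 6*v + 8) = v*(v + 4)*(v + 2)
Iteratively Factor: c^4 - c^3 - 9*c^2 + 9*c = (c + 3)*(c^3 - 4*c^2 + 3*c) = c*(c + 3)*(c^2 - 4*c + 3) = c*(c - 3)*(c + 3)*(c - 1)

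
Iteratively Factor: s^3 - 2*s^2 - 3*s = (s + 1)*(s^2 - 3*s) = s*(s + 1)*(s - 3)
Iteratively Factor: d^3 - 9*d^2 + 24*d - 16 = (d - 1)*(d^2 - 8*d + 16) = (d - 4)*(d - 1)*(d - 4)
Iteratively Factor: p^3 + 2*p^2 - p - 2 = (p + 2)*(p^2 - 1) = (p + 1)*(p + 2)*(p - 1)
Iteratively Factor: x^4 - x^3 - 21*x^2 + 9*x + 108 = (x - 3)*(x^3 + 2*x^2 - 15*x - 36) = (x - 3)*(x + 3)*(x^2 - x - 12) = (x - 3)*(x + 3)^2*(x - 4)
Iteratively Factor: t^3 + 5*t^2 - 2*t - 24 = (t + 4)*(t^2 + t - 6) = (t + 3)*(t + 4)*(t - 2)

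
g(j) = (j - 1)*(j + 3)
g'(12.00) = 26.00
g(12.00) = 165.00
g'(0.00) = 2.00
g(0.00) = -3.00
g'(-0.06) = 1.88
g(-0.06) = -3.12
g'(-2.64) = -3.28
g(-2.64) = -1.31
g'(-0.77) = 0.46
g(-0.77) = -3.95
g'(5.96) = 13.92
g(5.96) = 44.44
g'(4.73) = 11.46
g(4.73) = 28.83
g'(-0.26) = 1.48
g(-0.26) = -3.45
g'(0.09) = 2.18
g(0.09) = -2.81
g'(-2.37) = -2.74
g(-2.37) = -2.12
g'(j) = 2*j + 2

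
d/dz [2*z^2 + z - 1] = 4*z + 1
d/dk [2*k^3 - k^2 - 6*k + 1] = 6*k^2 - 2*k - 6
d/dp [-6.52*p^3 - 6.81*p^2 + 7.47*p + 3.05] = -19.56*p^2 - 13.62*p + 7.47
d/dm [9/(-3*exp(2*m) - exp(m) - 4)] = (54*exp(m) + 9)*exp(m)/(3*exp(2*m) + exp(m) + 4)^2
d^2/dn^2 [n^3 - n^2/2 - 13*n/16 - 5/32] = 6*n - 1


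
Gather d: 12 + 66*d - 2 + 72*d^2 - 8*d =72*d^2 + 58*d + 10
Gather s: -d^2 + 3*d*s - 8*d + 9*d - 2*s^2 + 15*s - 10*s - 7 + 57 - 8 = -d^2 + d - 2*s^2 + s*(3*d + 5) + 42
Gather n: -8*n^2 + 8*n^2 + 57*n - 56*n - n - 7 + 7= 0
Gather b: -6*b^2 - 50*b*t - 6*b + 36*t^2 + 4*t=-6*b^2 + b*(-50*t - 6) + 36*t^2 + 4*t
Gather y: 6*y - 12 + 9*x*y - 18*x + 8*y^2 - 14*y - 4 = -18*x + 8*y^2 + y*(9*x - 8) - 16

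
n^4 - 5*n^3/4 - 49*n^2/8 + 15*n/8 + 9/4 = (n - 3)*(n - 3/4)*(n + 1/2)*(n + 2)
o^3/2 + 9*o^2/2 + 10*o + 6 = (o/2 + 1/2)*(o + 2)*(o + 6)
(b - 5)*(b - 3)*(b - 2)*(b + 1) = b^4 - 9*b^3 + 21*b^2 + b - 30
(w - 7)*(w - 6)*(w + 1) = w^3 - 12*w^2 + 29*w + 42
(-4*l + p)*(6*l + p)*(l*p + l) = -24*l^3*p - 24*l^3 + 2*l^2*p^2 + 2*l^2*p + l*p^3 + l*p^2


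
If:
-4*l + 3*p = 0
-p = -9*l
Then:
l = 0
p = 0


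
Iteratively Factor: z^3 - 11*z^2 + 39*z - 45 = (z - 3)*(z^2 - 8*z + 15) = (z - 3)^2*(z - 5)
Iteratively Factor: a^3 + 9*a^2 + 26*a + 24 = (a + 3)*(a^2 + 6*a + 8) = (a + 3)*(a + 4)*(a + 2)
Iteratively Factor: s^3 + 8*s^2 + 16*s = (s + 4)*(s^2 + 4*s) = s*(s + 4)*(s + 4)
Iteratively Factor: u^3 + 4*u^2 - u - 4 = (u + 1)*(u^2 + 3*u - 4) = (u + 1)*(u + 4)*(u - 1)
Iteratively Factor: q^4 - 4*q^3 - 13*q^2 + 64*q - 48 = (q - 4)*(q^3 - 13*q + 12) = (q - 4)*(q - 1)*(q^2 + q - 12) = (q - 4)*(q - 1)*(q + 4)*(q - 3)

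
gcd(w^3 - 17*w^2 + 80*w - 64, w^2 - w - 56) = w - 8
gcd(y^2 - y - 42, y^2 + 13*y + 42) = y + 6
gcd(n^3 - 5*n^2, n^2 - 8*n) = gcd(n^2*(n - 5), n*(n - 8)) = n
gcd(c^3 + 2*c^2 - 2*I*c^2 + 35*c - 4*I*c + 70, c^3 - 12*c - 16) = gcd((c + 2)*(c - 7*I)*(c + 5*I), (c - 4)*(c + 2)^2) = c + 2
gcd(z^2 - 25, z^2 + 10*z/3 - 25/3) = z + 5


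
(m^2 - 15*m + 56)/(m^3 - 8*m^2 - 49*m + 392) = 1/(m + 7)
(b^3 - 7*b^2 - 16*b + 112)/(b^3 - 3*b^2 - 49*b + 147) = (b^2 - 16)/(b^2 + 4*b - 21)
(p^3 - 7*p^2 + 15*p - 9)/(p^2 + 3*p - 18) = (p^2 - 4*p + 3)/(p + 6)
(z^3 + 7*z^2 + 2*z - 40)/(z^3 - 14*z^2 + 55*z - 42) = (z^3 + 7*z^2 + 2*z - 40)/(z^3 - 14*z^2 + 55*z - 42)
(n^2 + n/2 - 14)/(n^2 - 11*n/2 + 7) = (n + 4)/(n - 2)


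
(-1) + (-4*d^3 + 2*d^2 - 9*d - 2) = -4*d^3 + 2*d^2 - 9*d - 3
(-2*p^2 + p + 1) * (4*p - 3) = -8*p^3 + 10*p^2 + p - 3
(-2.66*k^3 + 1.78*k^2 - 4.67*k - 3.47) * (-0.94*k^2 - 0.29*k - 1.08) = 2.5004*k^5 - 0.9018*k^4 + 6.7464*k^3 + 2.6937*k^2 + 6.0499*k + 3.7476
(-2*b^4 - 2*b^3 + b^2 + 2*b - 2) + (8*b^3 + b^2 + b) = -2*b^4 + 6*b^3 + 2*b^2 + 3*b - 2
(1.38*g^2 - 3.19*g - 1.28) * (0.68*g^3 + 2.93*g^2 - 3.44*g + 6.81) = 0.9384*g^5 + 1.8742*g^4 - 14.9643*g^3 + 16.621*g^2 - 17.3207*g - 8.7168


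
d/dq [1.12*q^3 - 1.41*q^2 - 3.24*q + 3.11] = 3.36*q^2 - 2.82*q - 3.24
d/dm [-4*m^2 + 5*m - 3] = 5 - 8*m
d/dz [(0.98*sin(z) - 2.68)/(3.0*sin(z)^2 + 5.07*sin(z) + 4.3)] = (-2.94*sin(z)^2 + 16.08*sin(z) + 17.8016)*cos(z)/(9.0*sin(z)^4 + 30.42*sin(z)^3 + 51.5049*sin(z)^2 + 43.602*sin(z) + 18.49)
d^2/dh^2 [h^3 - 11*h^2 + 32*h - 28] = 6*h - 22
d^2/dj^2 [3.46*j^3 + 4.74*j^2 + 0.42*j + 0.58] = 20.76*j + 9.48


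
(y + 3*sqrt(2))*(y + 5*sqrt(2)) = y^2 + 8*sqrt(2)*y + 30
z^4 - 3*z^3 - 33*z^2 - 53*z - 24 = (z - 8)*(z + 1)^2*(z + 3)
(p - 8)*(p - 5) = p^2 - 13*p + 40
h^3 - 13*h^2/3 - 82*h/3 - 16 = (h - 8)*(h + 2/3)*(h + 3)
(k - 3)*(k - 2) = k^2 - 5*k + 6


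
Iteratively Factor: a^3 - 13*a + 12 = (a - 3)*(a^2 + 3*a - 4) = (a - 3)*(a - 1)*(a + 4)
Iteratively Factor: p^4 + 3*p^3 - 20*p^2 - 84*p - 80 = (p + 4)*(p^3 - p^2 - 16*p - 20) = (p + 2)*(p + 4)*(p^2 - 3*p - 10) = (p + 2)^2*(p + 4)*(p - 5)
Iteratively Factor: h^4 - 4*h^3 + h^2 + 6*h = (h - 2)*(h^3 - 2*h^2 - 3*h) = (h - 2)*(h + 1)*(h^2 - 3*h) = h*(h - 2)*(h + 1)*(h - 3)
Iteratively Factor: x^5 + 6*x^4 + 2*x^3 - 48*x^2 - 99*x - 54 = (x - 3)*(x^4 + 9*x^3 + 29*x^2 + 39*x + 18) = (x - 3)*(x + 2)*(x^3 + 7*x^2 + 15*x + 9) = (x - 3)*(x + 2)*(x + 3)*(x^2 + 4*x + 3) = (x - 3)*(x + 2)*(x + 3)^2*(x + 1)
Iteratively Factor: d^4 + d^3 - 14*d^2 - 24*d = (d)*(d^3 + d^2 - 14*d - 24) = d*(d + 3)*(d^2 - 2*d - 8) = d*(d + 2)*(d + 3)*(d - 4)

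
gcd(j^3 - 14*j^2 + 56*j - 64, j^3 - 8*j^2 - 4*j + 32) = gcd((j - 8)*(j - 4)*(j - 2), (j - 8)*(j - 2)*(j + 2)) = j^2 - 10*j + 16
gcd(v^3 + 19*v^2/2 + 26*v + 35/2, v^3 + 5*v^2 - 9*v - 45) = v + 5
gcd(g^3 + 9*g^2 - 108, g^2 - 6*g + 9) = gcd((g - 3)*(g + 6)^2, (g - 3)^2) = g - 3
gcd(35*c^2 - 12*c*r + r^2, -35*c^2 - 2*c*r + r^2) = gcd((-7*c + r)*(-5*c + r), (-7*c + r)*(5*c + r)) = -7*c + r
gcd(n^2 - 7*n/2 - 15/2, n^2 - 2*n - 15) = n - 5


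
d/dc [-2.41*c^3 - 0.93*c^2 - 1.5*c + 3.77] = -7.23*c^2 - 1.86*c - 1.5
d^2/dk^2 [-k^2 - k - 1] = -2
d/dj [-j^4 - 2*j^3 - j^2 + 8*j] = -4*j^3 - 6*j^2 - 2*j + 8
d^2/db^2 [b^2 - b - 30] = 2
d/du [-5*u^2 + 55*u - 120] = 55 - 10*u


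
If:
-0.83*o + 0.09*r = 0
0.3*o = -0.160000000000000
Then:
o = -0.53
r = -4.92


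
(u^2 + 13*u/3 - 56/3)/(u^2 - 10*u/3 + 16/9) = 3*(u + 7)/(3*u - 2)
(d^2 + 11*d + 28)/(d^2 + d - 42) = (d + 4)/(d - 6)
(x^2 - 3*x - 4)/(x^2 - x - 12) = (x + 1)/(x + 3)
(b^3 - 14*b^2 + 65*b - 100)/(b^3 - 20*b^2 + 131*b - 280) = (b^2 - 9*b + 20)/(b^2 - 15*b + 56)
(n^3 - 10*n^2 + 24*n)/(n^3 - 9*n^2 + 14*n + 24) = n/(n + 1)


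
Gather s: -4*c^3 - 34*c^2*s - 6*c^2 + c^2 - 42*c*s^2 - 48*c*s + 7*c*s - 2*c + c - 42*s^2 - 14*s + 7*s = -4*c^3 - 5*c^2 - c + s^2*(-42*c - 42) + s*(-34*c^2 - 41*c - 7)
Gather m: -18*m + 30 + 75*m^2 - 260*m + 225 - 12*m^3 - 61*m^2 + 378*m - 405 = -12*m^3 + 14*m^2 + 100*m - 150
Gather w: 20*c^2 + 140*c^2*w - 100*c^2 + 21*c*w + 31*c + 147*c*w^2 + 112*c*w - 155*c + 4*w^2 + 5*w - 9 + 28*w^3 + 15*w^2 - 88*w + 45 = -80*c^2 - 124*c + 28*w^3 + w^2*(147*c + 19) + w*(140*c^2 + 133*c - 83) + 36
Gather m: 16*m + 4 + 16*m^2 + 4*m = 16*m^2 + 20*m + 4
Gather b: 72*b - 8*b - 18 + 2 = 64*b - 16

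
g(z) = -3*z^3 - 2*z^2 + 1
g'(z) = -9*z^2 - 4*z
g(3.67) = -174.23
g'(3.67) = -135.90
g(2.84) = -83.85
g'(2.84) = -83.95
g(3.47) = -148.43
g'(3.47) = -122.25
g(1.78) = -22.26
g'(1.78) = -35.64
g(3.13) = -110.59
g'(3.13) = -100.69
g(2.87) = -86.39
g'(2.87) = -85.61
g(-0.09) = 0.99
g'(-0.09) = 0.29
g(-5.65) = 478.24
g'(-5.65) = -264.70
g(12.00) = -5471.00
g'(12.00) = -1344.00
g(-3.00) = 64.00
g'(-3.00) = -69.00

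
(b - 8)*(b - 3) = b^2 - 11*b + 24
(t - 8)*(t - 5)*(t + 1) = t^3 - 12*t^2 + 27*t + 40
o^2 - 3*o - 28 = (o - 7)*(o + 4)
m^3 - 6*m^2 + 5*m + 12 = (m - 4)*(m - 3)*(m + 1)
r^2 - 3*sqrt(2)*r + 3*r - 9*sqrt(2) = (r + 3)*(r - 3*sqrt(2))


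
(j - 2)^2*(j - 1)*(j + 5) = j^4 - 17*j^2 + 36*j - 20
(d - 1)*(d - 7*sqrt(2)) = d^2 - 7*sqrt(2)*d - d + 7*sqrt(2)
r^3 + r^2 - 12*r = r*(r - 3)*(r + 4)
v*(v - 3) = v^2 - 3*v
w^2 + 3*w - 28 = (w - 4)*(w + 7)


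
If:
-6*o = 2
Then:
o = -1/3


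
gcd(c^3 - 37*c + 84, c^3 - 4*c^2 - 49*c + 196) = c^2 + 3*c - 28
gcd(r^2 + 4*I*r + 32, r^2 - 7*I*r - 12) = r - 4*I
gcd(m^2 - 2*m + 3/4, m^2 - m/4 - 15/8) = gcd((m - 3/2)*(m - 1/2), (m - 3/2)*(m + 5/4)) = m - 3/2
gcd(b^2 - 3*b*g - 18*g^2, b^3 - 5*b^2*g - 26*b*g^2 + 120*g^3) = b - 6*g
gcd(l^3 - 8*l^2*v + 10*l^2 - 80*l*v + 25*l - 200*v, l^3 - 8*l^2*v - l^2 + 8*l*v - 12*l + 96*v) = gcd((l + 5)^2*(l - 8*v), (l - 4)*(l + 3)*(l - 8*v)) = -l + 8*v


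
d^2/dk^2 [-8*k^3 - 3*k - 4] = -48*k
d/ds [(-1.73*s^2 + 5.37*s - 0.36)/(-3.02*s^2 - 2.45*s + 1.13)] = (20.4559*s^2 - 6.0842*s + 5.1861)/(9.1204*s^4 + 14.798*s^3 - 0.822699999999998*s^2 - 5.537*s + 1.2769)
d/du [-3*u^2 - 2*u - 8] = -6*u - 2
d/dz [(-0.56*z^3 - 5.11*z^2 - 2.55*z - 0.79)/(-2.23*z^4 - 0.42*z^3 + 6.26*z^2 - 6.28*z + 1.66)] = (-1.2488*z^6 - 22.7906*z^5 - 22.7113*z^4 - 2.1552*z^3 + 44.2696*z^2 - 7.0744*z - 9.1942)/(4.9729*z^8 + 1.8732*z^7 - 27.7432*z^6 + 22.7504*z^5 + 37.0592*z^4 - 80.02*z^3 + 60.2216*z^2 - 20.8496*z + 2.7556)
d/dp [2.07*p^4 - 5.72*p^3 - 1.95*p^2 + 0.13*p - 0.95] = 8.28*p^3 - 17.16*p^2 - 3.9*p + 0.13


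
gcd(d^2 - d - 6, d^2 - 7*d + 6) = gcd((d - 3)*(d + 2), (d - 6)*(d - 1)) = 1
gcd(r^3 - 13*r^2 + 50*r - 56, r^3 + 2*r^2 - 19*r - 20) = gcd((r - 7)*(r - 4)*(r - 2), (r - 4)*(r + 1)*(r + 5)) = r - 4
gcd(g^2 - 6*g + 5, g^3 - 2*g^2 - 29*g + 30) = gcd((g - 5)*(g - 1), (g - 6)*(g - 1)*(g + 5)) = g - 1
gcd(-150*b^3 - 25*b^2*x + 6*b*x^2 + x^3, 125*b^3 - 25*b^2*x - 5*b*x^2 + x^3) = -25*b^2 + x^2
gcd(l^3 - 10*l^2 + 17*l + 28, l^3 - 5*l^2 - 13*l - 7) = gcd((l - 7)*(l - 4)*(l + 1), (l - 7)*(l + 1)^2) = l^2 - 6*l - 7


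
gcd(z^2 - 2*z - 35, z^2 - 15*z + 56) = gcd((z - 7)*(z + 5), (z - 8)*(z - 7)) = z - 7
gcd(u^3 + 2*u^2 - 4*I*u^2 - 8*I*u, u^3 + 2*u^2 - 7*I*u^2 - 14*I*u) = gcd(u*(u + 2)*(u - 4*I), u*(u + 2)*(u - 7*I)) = u^2 + 2*u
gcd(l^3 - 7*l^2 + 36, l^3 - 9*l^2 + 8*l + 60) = l^2 - 4*l - 12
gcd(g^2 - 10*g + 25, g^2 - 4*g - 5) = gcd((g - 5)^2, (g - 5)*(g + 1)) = g - 5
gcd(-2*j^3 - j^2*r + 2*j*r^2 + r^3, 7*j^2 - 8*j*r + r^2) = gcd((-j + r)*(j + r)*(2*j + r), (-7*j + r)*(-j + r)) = -j + r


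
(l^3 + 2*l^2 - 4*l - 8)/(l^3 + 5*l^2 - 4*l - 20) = (l + 2)/(l + 5)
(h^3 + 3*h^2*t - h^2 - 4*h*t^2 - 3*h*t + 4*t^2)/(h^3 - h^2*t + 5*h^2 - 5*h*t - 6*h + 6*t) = (h + 4*t)/(h + 6)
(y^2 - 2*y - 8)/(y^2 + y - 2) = (y - 4)/(y - 1)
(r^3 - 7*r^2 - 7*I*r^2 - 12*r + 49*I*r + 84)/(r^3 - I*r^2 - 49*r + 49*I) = (r^2 - 7*I*r - 12)/(r^2 + r*(7 - I) - 7*I)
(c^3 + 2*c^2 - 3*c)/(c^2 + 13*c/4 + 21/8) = 8*c*(c^2 + 2*c - 3)/(8*c^2 + 26*c + 21)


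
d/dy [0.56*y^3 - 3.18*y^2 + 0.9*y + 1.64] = 1.68*y^2 - 6.36*y + 0.9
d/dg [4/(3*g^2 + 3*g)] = 4*(-2*g - 1)/(3*g^2*(g + 1)^2)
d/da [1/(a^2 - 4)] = -2*a/(a^2 - 4)^2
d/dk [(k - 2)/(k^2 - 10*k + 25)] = (-k - 1)/(k^3 - 15*k^2 + 75*k - 125)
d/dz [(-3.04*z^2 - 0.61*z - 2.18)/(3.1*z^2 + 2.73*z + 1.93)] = (-6.4082*z^2 + 1.7816*z + 4.7741)/(9.61*z^4 + 16.926*z^3 + 19.4189*z^2 + 10.5378*z + 3.7249)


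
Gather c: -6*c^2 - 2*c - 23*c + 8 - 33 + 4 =-6*c^2 - 25*c - 21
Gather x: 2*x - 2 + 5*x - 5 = 7*x - 7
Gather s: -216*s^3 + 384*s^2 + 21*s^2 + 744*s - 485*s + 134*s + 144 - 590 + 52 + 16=-216*s^3 + 405*s^2 + 393*s - 378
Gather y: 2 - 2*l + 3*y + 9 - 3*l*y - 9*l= -11*l + y*(3 - 3*l) + 11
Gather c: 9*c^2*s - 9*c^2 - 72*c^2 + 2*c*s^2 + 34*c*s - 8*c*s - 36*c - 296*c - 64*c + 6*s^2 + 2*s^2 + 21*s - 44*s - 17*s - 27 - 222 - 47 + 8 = c^2*(9*s - 81) + c*(2*s^2 + 26*s - 396) + 8*s^2 - 40*s - 288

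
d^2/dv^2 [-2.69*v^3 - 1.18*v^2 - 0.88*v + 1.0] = -16.14*v - 2.36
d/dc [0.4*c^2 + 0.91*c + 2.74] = 0.8*c + 0.91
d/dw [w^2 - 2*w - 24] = 2*w - 2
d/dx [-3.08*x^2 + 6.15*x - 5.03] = 6.15 - 6.16*x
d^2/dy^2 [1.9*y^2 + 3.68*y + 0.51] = 3.80000000000000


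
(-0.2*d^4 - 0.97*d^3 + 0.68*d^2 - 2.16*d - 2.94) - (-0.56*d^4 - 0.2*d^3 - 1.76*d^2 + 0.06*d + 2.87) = 0.36*d^4 - 0.77*d^3 + 2.44*d^2 - 2.22*d - 5.81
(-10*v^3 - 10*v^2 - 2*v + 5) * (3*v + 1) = -30*v^4 - 40*v^3 - 16*v^2 + 13*v + 5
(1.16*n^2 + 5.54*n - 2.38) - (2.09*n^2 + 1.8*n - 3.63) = -0.93*n^2 + 3.74*n + 1.25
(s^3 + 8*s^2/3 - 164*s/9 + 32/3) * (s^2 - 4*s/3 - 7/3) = s^5 + 4*s^4/3 - 217*s^3/9 + 776*s^2/27 + 764*s/27 - 224/9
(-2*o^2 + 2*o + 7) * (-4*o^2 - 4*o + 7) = 8*o^4 - 50*o^2 - 14*o + 49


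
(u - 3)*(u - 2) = u^2 - 5*u + 6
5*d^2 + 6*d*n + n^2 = (d + n)*(5*d + n)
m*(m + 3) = m^2 + 3*m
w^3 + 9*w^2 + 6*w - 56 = (w - 2)*(w + 4)*(w + 7)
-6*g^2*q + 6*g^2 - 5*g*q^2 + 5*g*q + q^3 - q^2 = (-6*g + q)*(g + q)*(q - 1)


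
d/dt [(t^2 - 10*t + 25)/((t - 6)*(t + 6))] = 2*(5*t^2 - 61*t + 180)/(t^4 - 72*t^2 + 1296)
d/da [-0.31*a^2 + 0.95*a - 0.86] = 0.95 - 0.62*a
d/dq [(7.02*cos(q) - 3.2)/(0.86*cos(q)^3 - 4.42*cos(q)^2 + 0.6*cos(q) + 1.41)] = (12.0744*cos(q)^3 - 39.2844*cos(q)^2 + 28.288*cos(q) - 11.8182)*sin(q)/(0.7396*cos(q)^6 - 7.6024*cos(q)^5 + 20.5684*cos(q)^4 - 2.8788*cos(q)^3 - 12.1044*cos(q)^2 + 1.692*cos(q) + 1.9881)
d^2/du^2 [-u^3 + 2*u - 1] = -6*u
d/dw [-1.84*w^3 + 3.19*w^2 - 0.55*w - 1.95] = -5.52*w^2 + 6.38*w - 0.55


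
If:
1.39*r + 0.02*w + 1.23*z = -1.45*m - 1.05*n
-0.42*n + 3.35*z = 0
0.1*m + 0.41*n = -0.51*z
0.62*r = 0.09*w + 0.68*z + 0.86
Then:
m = -37.802380952381*z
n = 7.97619047619048*z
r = 29.6898961038961*z + 0.125090909090909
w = 196.97483982684*z - 8.69381818181818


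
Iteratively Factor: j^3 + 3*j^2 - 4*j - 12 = (j + 2)*(j^2 + j - 6) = (j + 2)*(j + 3)*(j - 2)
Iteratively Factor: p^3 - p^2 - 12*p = (p + 3)*(p^2 - 4*p) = p*(p + 3)*(p - 4)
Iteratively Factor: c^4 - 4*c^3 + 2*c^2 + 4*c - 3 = (c + 1)*(c^3 - 5*c^2 + 7*c - 3) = (c - 3)*(c + 1)*(c^2 - 2*c + 1) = (c - 3)*(c - 1)*(c + 1)*(c - 1)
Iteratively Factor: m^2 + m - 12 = (m - 3)*(m + 4)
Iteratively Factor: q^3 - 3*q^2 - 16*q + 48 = (q - 4)*(q^2 + q - 12) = (q - 4)*(q - 3)*(q + 4)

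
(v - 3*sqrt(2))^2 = v^2 - 6*sqrt(2)*v + 18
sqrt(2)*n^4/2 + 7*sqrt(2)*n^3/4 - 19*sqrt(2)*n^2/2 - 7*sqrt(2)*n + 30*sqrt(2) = (n - 5/2)*(n - 2)*(n + 6)*(sqrt(2)*n/2 + sqrt(2))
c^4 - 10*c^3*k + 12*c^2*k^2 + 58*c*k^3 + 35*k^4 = (c - 7*k)*(c - 5*k)*(c + k)^2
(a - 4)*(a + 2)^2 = a^3 - 12*a - 16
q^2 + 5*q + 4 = (q + 1)*(q + 4)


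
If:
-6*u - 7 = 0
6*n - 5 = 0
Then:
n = 5/6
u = -7/6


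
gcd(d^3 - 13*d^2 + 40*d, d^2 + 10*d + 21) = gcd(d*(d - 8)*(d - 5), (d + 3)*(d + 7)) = 1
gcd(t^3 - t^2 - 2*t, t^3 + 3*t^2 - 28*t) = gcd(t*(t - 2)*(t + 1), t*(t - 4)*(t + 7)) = t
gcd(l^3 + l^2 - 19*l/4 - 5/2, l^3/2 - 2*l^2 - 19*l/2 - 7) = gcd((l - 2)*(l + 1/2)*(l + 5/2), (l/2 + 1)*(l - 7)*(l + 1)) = 1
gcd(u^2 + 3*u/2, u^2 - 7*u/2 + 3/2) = 1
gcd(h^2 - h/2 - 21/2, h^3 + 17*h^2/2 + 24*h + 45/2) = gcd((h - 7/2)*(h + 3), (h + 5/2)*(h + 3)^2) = h + 3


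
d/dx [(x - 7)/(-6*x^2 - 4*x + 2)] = (3*x^2 - 42*x - 13)/(2*(9*x^4 + 12*x^3 - 2*x^2 - 4*x + 1))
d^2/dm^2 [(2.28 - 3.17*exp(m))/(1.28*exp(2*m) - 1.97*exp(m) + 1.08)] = (-5.193728*exp(4*m) + 6.948736*exp(3*m) + 9.04550400000002*exp(2*m) - 10.503528*exp(m) + 1.15344)*exp(m)/(2.097152*exp(6*m) - 9.682944*exp(5*m) + 20.211072*exp(4*m) - 23.985341*exp(3*m) + 17.053092*exp(2*m) - 6.893424*exp(m) + 1.259712)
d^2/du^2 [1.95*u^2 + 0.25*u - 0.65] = 3.90000000000000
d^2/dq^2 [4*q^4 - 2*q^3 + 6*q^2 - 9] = 48*q^2 - 12*q + 12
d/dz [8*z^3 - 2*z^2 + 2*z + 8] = 24*z^2 - 4*z + 2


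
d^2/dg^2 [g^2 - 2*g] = 2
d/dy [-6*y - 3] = -6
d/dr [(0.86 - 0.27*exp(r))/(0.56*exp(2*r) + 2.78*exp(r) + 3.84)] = (0.1512*exp(2*r) - 0.9632*exp(r) - 3.4276)*exp(r)/(0.3136*exp(4*r) + 3.1136*exp(3*r) + 12.0292*exp(2*r) + 21.3504*exp(r) + 14.7456)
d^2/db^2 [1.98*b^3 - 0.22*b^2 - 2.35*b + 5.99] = 11.88*b - 0.44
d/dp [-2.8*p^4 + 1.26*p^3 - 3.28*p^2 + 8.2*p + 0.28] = -11.2*p^3 + 3.78*p^2 - 6.56*p + 8.2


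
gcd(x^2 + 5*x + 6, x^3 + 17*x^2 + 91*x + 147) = x + 3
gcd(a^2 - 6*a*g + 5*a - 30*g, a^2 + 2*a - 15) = a + 5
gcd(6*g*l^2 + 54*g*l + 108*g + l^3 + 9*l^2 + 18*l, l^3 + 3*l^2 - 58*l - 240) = l + 6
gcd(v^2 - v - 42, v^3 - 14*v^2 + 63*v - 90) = 1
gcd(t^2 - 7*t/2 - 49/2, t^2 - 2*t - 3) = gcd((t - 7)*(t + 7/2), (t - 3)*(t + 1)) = 1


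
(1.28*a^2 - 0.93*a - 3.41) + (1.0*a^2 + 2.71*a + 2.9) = 2.28*a^2 + 1.78*a - 0.51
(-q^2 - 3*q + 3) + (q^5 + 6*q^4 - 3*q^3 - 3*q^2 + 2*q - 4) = q^5 + 6*q^4 - 3*q^3 - 4*q^2 - q - 1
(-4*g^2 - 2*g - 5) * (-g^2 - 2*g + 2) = 4*g^4 + 10*g^3 + g^2 + 6*g - 10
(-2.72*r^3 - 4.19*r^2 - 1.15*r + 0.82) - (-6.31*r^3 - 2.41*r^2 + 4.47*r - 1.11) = 3.59*r^3 - 1.78*r^2 - 5.62*r + 1.93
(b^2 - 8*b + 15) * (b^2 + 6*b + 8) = b^4 - 2*b^3 - 25*b^2 + 26*b + 120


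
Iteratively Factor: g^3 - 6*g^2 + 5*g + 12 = (g - 4)*(g^2 - 2*g - 3) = (g - 4)*(g + 1)*(g - 3)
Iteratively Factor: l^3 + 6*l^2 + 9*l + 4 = (l + 1)*(l^2 + 5*l + 4) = (l + 1)^2*(l + 4)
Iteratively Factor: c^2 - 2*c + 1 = (c - 1)*(c - 1)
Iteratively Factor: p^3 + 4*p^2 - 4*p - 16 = (p + 4)*(p^2 - 4) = (p - 2)*(p + 4)*(p + 2)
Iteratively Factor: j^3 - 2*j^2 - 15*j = (j + 3)*(j^2 - 5*j) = j*(j + 3)*(j - 5)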